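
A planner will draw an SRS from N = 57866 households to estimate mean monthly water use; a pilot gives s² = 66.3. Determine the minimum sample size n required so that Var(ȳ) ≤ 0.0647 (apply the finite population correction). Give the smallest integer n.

Without fpc, n₀ = s²/D = 66.3/0.0647 = 1024.7295.
With fpc, (1 − n/N)·s²/n ≤ D requires n ≥ n₀/(1 + n₀/N) = 1024.7295/(1 + 1024.7295/57866) = 1006.8987.
Rounding up, n = 1007.

1007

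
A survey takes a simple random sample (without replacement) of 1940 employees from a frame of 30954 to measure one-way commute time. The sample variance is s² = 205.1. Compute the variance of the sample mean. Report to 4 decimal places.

0.0991

Under SRS without replacement, Var(ȳ) = (1 − f)·s²/n with f = n/N = 1940/30954 = 0.06267364.
Var(ȳ) = (1 − 0.06267364)·205.1/1940 = 0.93732636·0.10572165 = 0.099095688.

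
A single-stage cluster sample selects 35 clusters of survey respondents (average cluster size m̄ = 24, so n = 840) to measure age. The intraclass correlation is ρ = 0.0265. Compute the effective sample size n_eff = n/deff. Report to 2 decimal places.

deff = 1 + (24 − 1)·0.0265 = 1 + 0.6095 = 1.6095.
n_eff = 840 / 1.6095 = 521.90.

521.90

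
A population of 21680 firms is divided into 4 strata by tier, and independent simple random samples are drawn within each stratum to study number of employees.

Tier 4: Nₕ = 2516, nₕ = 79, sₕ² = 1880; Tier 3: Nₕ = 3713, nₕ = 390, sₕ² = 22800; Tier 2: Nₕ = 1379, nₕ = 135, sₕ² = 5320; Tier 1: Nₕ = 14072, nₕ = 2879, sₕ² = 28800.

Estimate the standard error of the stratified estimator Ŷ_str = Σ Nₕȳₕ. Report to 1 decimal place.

Var(Ŷ_str) = Σₕ Nₕ²(1 − fₕ)sₕ²/nₕ.
Tier 4: 2516²·(1 − 79/2516)·1880/79 = 1.4591399 × 10^8.
Tier 3: 3713²·(1 − 390/3713)·22800/390 = 7.2131594 × 10^8.
Tier 2: 1379²·(1 − 135/1379)·5320/135 = 6.7602462 × 10^7.
Tier 1: 14072²·(1 − 2879/14072)·28800/2879 = 1.5756261 × 10^9.
Sum = 2.5104585 × 10^9.
SE = √(2.5104585 × 10^9) = 50104.5.

50104.5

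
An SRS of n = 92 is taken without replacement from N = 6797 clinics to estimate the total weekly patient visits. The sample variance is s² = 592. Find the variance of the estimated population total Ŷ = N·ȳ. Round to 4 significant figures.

2.933 × 10^8

Var(Ŷ) = N²·Var(ȳ) = N²·(1 − n/N)·s²/n.
f = 92/6797 = 0.01353538; Var(ȳ) = 0.98646462·592/92 = 6.3476854.
Var(Ŷ) = 6797² · 6.3476854 = 2.9325804 × 10^8.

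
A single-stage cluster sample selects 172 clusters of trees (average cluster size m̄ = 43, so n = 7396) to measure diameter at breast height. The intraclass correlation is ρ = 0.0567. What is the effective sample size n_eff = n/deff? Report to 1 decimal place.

2187.3

deff = 1 + (43 − 1)·0.0567 = 1 + 2.3814 = 3.3814.
n_eff = 7396 / 3.3814 = 2187.3.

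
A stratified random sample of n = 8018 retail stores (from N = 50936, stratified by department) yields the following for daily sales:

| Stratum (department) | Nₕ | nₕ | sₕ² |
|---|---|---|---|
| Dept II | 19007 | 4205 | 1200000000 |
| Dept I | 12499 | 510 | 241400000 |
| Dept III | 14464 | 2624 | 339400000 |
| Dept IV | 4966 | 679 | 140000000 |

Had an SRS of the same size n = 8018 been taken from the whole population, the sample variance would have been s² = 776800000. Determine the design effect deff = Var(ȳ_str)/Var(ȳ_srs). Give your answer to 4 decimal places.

Var(ȳ_str) = Σ Wₕ²(1−fₕ)sₕ²/nₕ with Wₕ = Nₕ/50936:
  Dept II: (19007/50936)²·(1−4205/19007)·1200000000/4205 = 30945.646
  Dept I: (12499/50936)²·(1−510/12499)·241400000/510 = 27338.561
  Dept III: (14464/50936)²·(1−2624/14464)·339400000/2624 = 8537.652
  Dept IV: (4966/50936)²·(1−679/4966)·140000000/679 = 1691.877
  → Var(ȳ_str) = 68513.736.
Var(ȳ_srs) = (1 − 8018/50936)·776800000/8018 = 81631.505.
deff = 68513.736 / 81631.505 = 0.8393.

0.8393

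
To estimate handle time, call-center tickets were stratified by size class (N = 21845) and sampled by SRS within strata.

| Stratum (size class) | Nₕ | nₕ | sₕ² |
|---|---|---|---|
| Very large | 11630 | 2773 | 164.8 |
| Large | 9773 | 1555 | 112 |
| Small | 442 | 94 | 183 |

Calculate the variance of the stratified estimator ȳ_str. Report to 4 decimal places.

0.0256

Var(ȳ_str) = Σₕ Wₕ²(1 − fₕ)sₕ²/nₕ with Wₕ = Nₕ/N, N = 21845.
Very large: Wₕ = 0.53238727; term = 0.53238727²·(1 − 0.23843508)·164.8/2773 = 0.012828315.
Large: Wₕ = 0.44737926; term = 0.44737926²·(1 − 0.15911184)·112/1555 = 0.012122092.
Small: Wₕ = 0.02023346; term = 0.02023346²·(1 − 0.21266968)·183/94 = 6.2751 × 10^-4.
Sum = 0.025577917.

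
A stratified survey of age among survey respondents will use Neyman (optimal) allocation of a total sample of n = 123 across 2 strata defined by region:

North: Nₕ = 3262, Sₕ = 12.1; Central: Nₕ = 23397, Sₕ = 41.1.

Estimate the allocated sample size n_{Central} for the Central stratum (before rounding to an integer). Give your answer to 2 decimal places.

118.15

Neyman allocation: nₕ = n·NₕSₕ / Σⱼ NⱼSⱼ.
Σ NⱼSⱼ = 3262·12.1 + 23397·41.1 = 1.0010869 × 10^6.
n_{Central} = 123·23397·41.1 / (1.0010869 × 10^6) = 118.15.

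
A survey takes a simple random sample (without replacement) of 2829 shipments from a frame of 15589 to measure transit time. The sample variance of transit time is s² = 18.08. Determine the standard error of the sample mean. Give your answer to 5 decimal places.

Under SRS without replacement, Var(ȳ) = (1 − f)·s²/n with f = n/N = 2829/15589 = 0.18147412.
Var(ȳ) = (1 − 0.18147412)·18.08/2829 = 0.81852588·0.0063909509 = 0.0052311587.
SE(ȳ) = √(0.0052311587) = 0.07233.

0.07233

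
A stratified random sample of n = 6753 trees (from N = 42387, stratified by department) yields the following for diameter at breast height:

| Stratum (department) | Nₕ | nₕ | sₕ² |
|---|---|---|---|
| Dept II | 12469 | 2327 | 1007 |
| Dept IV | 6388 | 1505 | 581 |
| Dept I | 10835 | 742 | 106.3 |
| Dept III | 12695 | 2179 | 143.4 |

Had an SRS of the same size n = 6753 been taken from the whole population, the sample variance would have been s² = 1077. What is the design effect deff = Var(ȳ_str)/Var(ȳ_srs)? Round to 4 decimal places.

0.3787

Var(ȳ_str) = Σ Wₕ²(1−fₕ)sₕ²/nₕ with Wₕ = Nₕ/42387:
  Dept II: (12469/42387)²·(1−2327/12469)·1007/2327 = 0.030459513
  Dept IV: (6388/42387)²·(1−1505/6388)·581/1505 = 0.0067023315
  Dept I: (10835/42387)²·(1−742/10835)·106.3/742 = 0.0087199338
  Dept III: (12695/42387)²·(1−2179/12695)·143.4/2179 = 0.0048900111
  → Var(ȳ_str) = 0.050771789.
Var(ȳ_srs) = (1 − 6753/42387)·1077/6753 = 0.13407594.
deff = 0.050771789 / 0.13407594 = 0.3787.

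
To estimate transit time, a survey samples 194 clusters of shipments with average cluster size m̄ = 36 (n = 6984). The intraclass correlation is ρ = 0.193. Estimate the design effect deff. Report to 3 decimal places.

7.755

deff = 1 + (36 − 1)·0.193 = 1 + 6.755 = 7.755.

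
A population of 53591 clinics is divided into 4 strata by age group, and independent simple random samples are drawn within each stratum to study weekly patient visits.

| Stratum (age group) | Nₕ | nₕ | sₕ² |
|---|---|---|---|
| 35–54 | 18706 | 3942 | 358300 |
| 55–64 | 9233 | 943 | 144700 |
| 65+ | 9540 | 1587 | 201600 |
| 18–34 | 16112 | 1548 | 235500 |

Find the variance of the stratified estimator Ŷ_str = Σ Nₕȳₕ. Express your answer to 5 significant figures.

Var(Ŷ_str) = Σₕ Nₕ²(1 − fₕ)sₕ²/nₕ.
35–54: 18706²·(1 − 3942/18706)·358300/3942 = 2.5102395 × 10^10.
55–64: 9233²·(1 − 943/9233)·144700/943 = 1.1745032 × 10^10.
65+: 9540²·(1 − 1587/9540)·201600/1587 = 9.638134 × 10^9.
18–34: 16112²·(1 − 1548/16112)·235500/1548 = 3.5698509 × 10^10.
Sum = 8.218407 × 10^10.

8.2184 × 10^10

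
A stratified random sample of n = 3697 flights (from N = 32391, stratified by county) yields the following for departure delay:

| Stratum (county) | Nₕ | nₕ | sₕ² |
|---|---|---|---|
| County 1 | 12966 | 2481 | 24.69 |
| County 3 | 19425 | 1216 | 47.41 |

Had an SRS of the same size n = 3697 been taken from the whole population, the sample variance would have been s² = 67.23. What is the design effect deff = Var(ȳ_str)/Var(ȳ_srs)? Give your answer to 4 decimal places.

Var(ȳ_str) = Σ Wₕ²(1−fₕ)sₕ²/nₕ with Wₕ = Nₕ/32391:
  County 1: (12966/32391)²·(1−2481/12966)·24.69/2481 = 0.0012894962
  County 3: (19425/32391)²·(1−1216/19425)·47.41/1216 = 0.013144219
  → Var(ȳ_str) = 0.014433715.
Var(ȳ_srs) = (1 − 3697/32391)·67.23/3697 = 0.016109438.
deff = 0.014433715 / 0.016109438 = 0.8960.

0.8960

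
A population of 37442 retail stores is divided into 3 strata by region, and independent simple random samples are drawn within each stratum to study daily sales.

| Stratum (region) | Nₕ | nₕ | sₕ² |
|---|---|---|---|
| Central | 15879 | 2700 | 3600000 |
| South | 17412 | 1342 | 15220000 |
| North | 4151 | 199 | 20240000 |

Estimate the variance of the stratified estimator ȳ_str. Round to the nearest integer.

Var(ȳ_str) = Σₕ Wₕ²(1 − fₕ)sₕ²/nₕ with Wₕ = Nₕ/N, N = 37442.
Central: Wₕ = 0.42409594; term = 0.42409594²·(1 − 0.17003590)·3600000/2700 = 199.03354.
South: Wₕ = 0.46503926; term = 0.46503926²·(1 − 0.07707328)·15220000/1342 = 2263.6464.
North: Wₕ = 0.11086480; term = 0.11086480²·(1 − 0.04794026)·20240000/199 = 1190.1701.
Sum = 3652.85.

3653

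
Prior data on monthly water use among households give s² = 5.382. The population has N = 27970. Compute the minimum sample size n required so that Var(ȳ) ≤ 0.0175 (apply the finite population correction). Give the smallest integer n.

305

Without fpc, n₀ = s²/D = 5.382/0.0175 = 307.5429.
With fpc, (1 − n/N)·s²/n ≤ D requires n ≥ n₀/(1 + n₀/N) = 307.5429/(1 + 307.5429/27970) = 304.1981.
Rounding up, n = 305.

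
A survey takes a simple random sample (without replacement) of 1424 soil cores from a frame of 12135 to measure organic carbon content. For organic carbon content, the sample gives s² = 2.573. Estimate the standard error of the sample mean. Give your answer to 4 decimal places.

0.0399

Under SRS without replacement, Var(ȳ) = (1 − f)·s²/n with f = n/N = 1424/12135 = 0.11734652.
Var(ȳ) = (1 − 0.11734652)·2.573/1424 = 0.88265348·0.001806882 = 0.0015948507.
SE(ȳ) = √(0.0015948507) = 0.0399.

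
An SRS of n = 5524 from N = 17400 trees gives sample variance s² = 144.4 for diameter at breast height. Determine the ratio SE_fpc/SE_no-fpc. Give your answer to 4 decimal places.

0.8262

f = n/N = 5524/17400 = 0.31747126.
SE_no-fpc = √(s²/n) = 0.16168017; SE_fpc = √((1−f)s²/n) = 0.13357255.
Ratio = √(1−f) = 0.82615297.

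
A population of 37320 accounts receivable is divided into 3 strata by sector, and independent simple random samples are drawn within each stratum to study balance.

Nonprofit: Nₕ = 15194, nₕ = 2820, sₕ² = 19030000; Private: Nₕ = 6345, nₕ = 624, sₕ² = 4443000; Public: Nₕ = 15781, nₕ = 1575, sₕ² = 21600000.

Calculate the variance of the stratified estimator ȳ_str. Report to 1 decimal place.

Var(ȳ_str) = Σₕ Wₕ²(1 − fₕ)sₕ²/nₕ with Wₕ = Nₕ/N, N = 37320.
Nonprofit: Wₕ = 0.40712755; term = 0.40712755²·(1 − 0.18559958)·19030000/2820 = 910.93763.
Private: Wₕ = 0.17001608; term = 0.17001608²·(1 − 0.09834515)·4443000/624 = 185.57182.
Public: Wₕ = 0.42285638; term = 0.42285638²·(1 − 0.09980356)·21600000/1575 = 2207.4773.
Sum = 3303.9868.

3304.0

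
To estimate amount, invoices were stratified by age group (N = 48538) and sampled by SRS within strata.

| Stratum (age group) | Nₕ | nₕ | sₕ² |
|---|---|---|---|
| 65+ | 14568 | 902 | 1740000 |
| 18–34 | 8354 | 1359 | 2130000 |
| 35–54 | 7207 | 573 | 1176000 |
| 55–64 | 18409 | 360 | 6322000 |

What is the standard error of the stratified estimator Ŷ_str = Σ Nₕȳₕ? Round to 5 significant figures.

2.5315 × 10^6

Var(Ŷ_str) = Σₕ Nₕ²(1 − fₕ)sₕ²/nₕ.
65+: 14568²·(1 − 902/14568)·1740000/902 = 3.8404672 × 10^11.
18–34: 8354²·(1 − 1359/8354)·2130000/1359 = 9.1588793 × 10^10.
35–54: 7207²·(1 − 573/7207)·1176000/573 = 9.8125682 × 10^10.
55–64: 18409²·(1 − 360/18409)·6322000/360 = 5.8349257 × 10^12.
Sum = 6.4086869 × 10^12.
SE = √(6.4086869 × 10^12) = 2.5315 × 10^6.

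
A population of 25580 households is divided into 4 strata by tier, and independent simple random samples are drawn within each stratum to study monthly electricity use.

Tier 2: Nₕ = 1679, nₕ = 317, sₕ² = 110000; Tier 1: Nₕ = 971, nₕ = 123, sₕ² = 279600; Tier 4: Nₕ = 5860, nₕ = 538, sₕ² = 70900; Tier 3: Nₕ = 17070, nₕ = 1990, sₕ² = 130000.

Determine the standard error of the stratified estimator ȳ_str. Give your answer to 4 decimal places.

6.0045

Var(ȳ_str) = Σₕ Wₕ²(1 − fₕ)sₕ²/nₕ with Wₕ = Nₕ/N, N = 25580.
Tier 2: Wₕ = 0.06563722; term = 0.06563722²·(1 − 0.18880286)·110000/317 = 1.2127189.
Tier 1: Wₕ = 0.03795934; term = 0.03795934²·(1 − 0.12667353)·279600/123 = 2.860527.
Tier 4: Wₕ = 0.22908522; term = 0.22908522²·(1 − 0.09180887)·70900/538 = 6.281095.
Tier 3: Wₕ = 0.66731822; term = 0.66731822²·(1 − 0.11657879)·130000/1990 = 25.699464.
Sum = 36.053805.
SE = √(36.053805) = 6.0045.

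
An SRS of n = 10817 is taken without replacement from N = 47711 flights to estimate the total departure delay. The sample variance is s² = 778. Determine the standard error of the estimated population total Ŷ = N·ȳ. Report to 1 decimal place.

11251.8

Var(Ŷ) = N²·Var(ȳ) = N²·(1 − n/N)·s²/n.
f = 10817/47711 = 0.22671921; Var(ȳ) = 0.77328079·778/10817 = 0.055617311.
Var(Ŷ) = 47711² · 0.055617311 = 1.2660388 × 10^8.
SE(Ŷ) = √(1.2660388 × 10^8) = 11251.8.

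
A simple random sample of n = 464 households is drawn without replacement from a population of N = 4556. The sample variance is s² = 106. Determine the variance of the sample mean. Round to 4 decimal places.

Under SRS without replacement, Var(ȳ) = (1 − f)·s²/n with f = n/N = 464/4556 = 0.10184372.
Var(ȳ) = (1 − 0.10184372)·106/464 = 0.89815628·0.22844828 = 0.20518225.

0.2052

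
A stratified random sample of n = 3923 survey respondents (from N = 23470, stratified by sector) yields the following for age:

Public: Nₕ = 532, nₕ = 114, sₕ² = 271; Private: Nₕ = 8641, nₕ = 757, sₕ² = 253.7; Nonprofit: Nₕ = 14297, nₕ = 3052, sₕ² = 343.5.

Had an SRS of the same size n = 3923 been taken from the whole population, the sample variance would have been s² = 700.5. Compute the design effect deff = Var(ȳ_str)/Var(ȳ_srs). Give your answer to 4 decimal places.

0.5060

Var(ȳ_str) = Σ Wₕ²(1−fₕ)sₕ²/nₕ with Wₕ = Nₕ/23470:
  Public: (532/23470)²·(1−114/532)·271/114 = 9.596794 × 10^-4
  Private: (8641/23470)²·(1−757/8641)·253.7/757 = 0.04144852
  Nonprofit: (14297/23470)²·(1−3052/14297)·343.5/3052 = 0.032848868
  → Var(ȳ_str) = 0.075257067.
Var(ȳ_srs) = (1 − 3923/23470)·700.5/3923 = 0.14871571.
deff = 0.075257067 / 0.14871571 = 0.5060.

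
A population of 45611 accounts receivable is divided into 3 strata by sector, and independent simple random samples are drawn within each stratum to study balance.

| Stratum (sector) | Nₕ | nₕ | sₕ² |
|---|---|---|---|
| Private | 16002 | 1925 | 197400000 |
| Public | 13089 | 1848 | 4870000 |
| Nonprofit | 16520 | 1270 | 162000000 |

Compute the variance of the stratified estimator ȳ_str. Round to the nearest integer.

Var(ȳ_str) = Σₕ Wₕ²(1 − fₕ)sₕ²/nₕ with Wₕ = Nₕ/N, N = 45611.
Private: Wₕ = 0.35083642; term = 0.35083642²·(1 − 0.12029746)·197400000/1925 = 11103.544.
Public: Wₕ = 0.28697025; term = 0.28697025²·(1 − 0.14118726)·4870000/1848 = 186.37996.
Nonprofit: Wₕ = 0.36219333; term = 0.36219333²·(1 − 0.07687651)·162000000/1270 = 15447.279.
Sum = 26737.203.

26737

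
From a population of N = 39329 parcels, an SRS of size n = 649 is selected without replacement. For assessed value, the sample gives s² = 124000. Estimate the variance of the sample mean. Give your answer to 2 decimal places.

Under SRS without replacement, Var(ȳ) = (1 − f)·s²/n with f = n/N = 649/39329 = 0.01650182.
Var(ȳ) = (1 − 0.01650182)·124000/649 = 0.98349818·191.06317 = 187.91028.

187.91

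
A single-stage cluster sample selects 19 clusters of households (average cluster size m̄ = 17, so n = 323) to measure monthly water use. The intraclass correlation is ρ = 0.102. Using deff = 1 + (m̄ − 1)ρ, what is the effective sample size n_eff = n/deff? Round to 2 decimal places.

deff = 1 + (17 − 1)·0.102 = 1 + 1.632 = 2.632.
n_eff = 323 / 2.632 = 122.72.

122.72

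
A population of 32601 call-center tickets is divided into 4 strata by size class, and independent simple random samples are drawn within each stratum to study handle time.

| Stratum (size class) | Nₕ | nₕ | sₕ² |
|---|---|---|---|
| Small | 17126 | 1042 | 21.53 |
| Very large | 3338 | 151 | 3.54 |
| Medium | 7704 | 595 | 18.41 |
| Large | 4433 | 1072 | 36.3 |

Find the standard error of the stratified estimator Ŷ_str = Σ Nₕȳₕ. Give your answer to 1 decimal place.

Var(Ŷ_str) = Σₕ Nₕ²(1 − fₕ)sₕ²/nₕ.
Small: 17126²·(1 − 1042/17126)·21.53/1042 = 5.6914944 × 10^6.
Very large: 3338²·(1 − 151/3338)·3.54/151 = 249399.
Medium: 7704²·(1 − 595/7704)·18.41/595 = 1.6945782 × 10^6.
Large: 4433²·(1 − 1072/4433)·36.3/1072 = 504519.65.
Sum = 8.1399913 × 10^6.
SE = √(8.1399913 × 10^6) = 2853.1.

2853.1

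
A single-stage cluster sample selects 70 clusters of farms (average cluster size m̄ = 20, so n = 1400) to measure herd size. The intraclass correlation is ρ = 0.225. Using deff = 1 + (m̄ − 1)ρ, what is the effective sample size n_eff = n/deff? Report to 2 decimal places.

deff = 1 + (20 − 1)·0.225 = 1 + 4.275 = 5.275.
n_eff = 1400 / 5.275 = 265.40.

265.40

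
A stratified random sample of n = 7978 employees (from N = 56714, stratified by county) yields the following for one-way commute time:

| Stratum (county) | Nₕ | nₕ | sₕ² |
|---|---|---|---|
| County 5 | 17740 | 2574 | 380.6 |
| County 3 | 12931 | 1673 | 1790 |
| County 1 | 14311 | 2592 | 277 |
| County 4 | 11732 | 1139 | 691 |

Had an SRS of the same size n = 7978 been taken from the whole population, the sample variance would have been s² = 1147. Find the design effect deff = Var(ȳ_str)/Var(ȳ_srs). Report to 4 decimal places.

0.7269

Var(ȳ_str) = Σ Wₕ²(1−fₕ)sₕ²/nₕ with Wₕ = Nₕ/56714:
  County 5: (17740/56714)²·(1−2574/17740)·380.6/2574 = 0.012368139
  County 3: (12931/56714)²·(1−1673/12931)·1790/1673 = 0.048425029
  County 1: (14311/56714)²·(1−2592/14311)·277/2592 = 0.005572175
  County 4: (11732/56714)²·(1−1139/11732)·691/1139 = 0.023440388
  → Var(ȳ_str) = 0.089805731.
Var(ȳ_srs) = (1 − 7978/56714)·1147/7978 = 0.12354609.
deff = 0.089805731 / 0.12354609 = 0.7269.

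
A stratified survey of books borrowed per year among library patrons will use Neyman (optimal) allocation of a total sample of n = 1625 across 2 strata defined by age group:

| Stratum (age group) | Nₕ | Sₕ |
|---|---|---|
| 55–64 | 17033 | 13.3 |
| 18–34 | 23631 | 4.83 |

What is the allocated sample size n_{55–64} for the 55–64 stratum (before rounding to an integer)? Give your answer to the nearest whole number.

Neyman allocation: nₕ = n·NₕSₕ / Σⱼ NⱼSⱼ.
Σ NⱼSⱼ = 17033·13.3 + 23631·4.83 = 340676.63.
n_{55–64} = 1625·17033·13.3 / 340676.63 = 1081.

1081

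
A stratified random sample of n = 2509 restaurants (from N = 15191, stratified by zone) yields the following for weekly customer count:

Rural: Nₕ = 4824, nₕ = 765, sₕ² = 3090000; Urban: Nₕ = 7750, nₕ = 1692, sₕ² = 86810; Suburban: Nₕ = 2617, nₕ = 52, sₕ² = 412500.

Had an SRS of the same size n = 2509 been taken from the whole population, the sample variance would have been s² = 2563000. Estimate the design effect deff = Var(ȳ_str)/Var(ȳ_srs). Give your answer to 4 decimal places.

Var(ȳ_str) = Σ Wₕ²(1−fₕ)sₕ²/nₕ with Wₕ = Nₕ/15191:
  Rural: (4824/15191)²·(1−765/4824)·3090000/765 = 342.72885
  Urban: (7750/15191)²·(1−1692/7750)·86810/1692 = 10.438249
  Suburban: (2617/15191)²·(1−52/2617)·412500/52 = 230.74855
  → Var(ȳ_str) = 583.91565.
Var(ȳ_srs) = (1 − 2509/15191)·2563000/2509 = 852.8042.
deff = 583.91565 / 852.8042 = 0.6847.

0.6847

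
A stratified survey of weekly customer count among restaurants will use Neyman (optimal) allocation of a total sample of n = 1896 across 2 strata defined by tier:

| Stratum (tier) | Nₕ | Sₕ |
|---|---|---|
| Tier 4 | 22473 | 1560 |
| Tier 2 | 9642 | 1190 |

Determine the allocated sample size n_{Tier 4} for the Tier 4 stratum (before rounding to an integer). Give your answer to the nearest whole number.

Neyman allocation: nₕ = n·NₕSₕ / Σⱼ NⱼSⱼ.
Σ NⱼSⱼ = 22473·1560 + 9642·1190 = 4.653186 × 10^7.
n_{Tier 4} = 1896·22473·1560 / (4.653186 × 10^7) = 1428.

1428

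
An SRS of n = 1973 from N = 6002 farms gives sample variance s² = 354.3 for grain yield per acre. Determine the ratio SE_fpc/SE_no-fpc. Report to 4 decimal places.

0.8193

f = n/N = 1973/6002 = 0.32872376.
SE_no-fpc = √(s²/n) = 0.42376202; SE_fpc = √((1−f)s²/n) = 0.34719437.
Ratio = √(1−f) = 0.81931449.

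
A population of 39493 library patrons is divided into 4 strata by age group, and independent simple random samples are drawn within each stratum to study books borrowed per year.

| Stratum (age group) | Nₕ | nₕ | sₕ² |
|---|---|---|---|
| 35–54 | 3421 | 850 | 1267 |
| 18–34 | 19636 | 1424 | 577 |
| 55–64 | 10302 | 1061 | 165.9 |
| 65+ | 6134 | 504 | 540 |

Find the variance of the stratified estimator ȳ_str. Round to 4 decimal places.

Var(ȳ_str) = Σₕ Wₕ²(1 − fₕ)sₕ²/nₕ with Wₕ = Nₕ/N, N = 39493.
35–54: Wₕ = 0.08662295; term = 0.08662295²·(1 − 0.24846536)·1267/850 = 0.0084056749.
18–34: Wₕ = 0.49720204; term = 0.49720204²·(1 − 0.07251986)·577/1424 = 0.09290439.
55–64: Wₕ = 0.26085635; term = 0.26085635²·(1 − 0.10298971)·165.9/1061 = 0.0095440184.
65+: Wₕ = 0.15531866; term = 0.15531866²·(1 − 0.08216498)·540/504 = 0.023723302.
Sum = 0.13457739.

0.1346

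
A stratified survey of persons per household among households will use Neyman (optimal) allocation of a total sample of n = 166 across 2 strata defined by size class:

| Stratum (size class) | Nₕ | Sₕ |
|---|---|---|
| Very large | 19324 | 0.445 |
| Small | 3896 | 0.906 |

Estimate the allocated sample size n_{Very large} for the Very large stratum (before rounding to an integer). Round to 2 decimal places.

117.69

Neyman allocation: nₕ = n·NₕSₕ / Σⱼ NⱼSⱼ.
Σ NⱼSⱼ = 19324·0.445 + 3896·0.906 = 12128.956.
n_{Very large} = 166·19324·0.445 / 12128.956 = 117.69.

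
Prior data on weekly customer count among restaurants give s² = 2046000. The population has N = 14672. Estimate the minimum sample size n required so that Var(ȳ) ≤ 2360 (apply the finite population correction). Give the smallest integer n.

819

Without fpc, n₀ = s²/D = 2046000/2360 = 866.9492.
With fpc, (1 − n/N)·s²/n ≤ D requires n ≥ n₀/(1 + n₀/N) = 866.9492/(1 + 866.9492/14672) = 818.5804.
Rounding up, n = 819.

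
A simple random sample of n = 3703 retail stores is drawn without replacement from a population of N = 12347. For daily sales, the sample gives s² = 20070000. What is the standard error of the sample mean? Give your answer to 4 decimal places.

Under SRS without replacement, Var(ȳ) = (1 − f)·s²/n with f = n/N = 3703/12347 = 0.29991091.
Var(ȳ) = (1 − 0.29991091)·20070000/3703 = 0.70008909·5419.9298 = 3794.4337.
SE(ȳ) = √(3794.4337) = 61.5990.

61.5990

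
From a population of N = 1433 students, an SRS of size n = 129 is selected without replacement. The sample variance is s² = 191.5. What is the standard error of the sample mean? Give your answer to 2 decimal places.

Under SRS without replacement, Var(ȳ) = (1 − f)·s²/n with f = n/N = 129/1433 = 0.09002094.
Var(ȳ) = (1 − 0.09002094)·191.5/129 = 0.90997906·1.4844961 = 1.3508604.
SE(ȳ) = √(1.3508604) = 1.16.

1.16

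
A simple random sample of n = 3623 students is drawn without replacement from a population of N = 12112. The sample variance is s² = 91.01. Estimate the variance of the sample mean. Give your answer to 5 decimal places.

Under SRS without replacement, Var(ȳ) = (1 − f)·s²/n with f = n/N = 3623/12112 = 0.29912483.
Var(ȳ) = (1 − 0.29912483)·91.01/3623 = 0.70087517·0.025120066 = 0.017606031.

0.01761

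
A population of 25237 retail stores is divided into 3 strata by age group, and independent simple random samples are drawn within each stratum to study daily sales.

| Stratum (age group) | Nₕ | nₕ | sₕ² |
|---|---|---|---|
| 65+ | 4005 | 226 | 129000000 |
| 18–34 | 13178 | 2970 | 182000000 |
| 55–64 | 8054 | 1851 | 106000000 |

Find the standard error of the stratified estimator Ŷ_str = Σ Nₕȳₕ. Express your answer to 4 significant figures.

4.443 × 10^6

Var(Ŷ_str) = Σₕ Nₕ²(1 − fₕ)sₕ²/nₕ.
65+: 4005²·(1 − 226/4005)·129000000/226 = 8.6389445 × 10^12.
18–34: 13178²·(1 − 2970/13178)·182000000/2970 = 8.2433759 × 10^12.
55–64: 8054²·(1 − 1851/8054)·106000000/1851 = 2.860967 × 10^12.
Sum = 1.9743287 × 10^13.
SE = √(1.9743287 × 10^13) = 4.443 × 10^6.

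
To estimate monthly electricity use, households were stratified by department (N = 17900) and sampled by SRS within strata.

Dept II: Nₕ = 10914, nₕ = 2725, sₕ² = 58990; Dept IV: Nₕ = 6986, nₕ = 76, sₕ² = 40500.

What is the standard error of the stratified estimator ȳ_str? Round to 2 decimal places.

Var(ȳ_str) = Σₕ Wₕ²(1 − fₕ)sₕ²/nₕ with Wₕ = Nₕ/N, N = 17900.
Dept II: Wₕ = 0.60972067; term = 0.60972067²·(1 − 0.24967931)·58990/2725 = 6.0383829.
Dept IV: Wₕ = 0.39027933; term = 0.39027933²·(1 − 0.01087890)·40500/76 = 80.286402.
Sum = 86.324785.
SE = √(86.324785) = 9.29.

9.29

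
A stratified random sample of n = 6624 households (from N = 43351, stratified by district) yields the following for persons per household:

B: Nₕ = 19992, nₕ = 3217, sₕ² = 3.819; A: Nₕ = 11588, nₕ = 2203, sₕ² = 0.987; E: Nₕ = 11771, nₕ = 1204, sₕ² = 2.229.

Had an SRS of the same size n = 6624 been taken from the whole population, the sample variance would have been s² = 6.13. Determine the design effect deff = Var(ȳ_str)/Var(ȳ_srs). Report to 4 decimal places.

0.4596

Var(ȳ_str) = Σ Wₕ²(1−fₕ)sₕ²/nₕ with Wₕ = Nₕ/43351:
  B: (19992/43351)²·(1−3217/19992)·3.819/3217 = 2.1184544 × 10^-4
  A: (11588/43351)²·(1−2203/11588)·0.987/2203 = 2.5926696 × 10^-5
  E: (11771/43351)²·(1−1204/11771)·2.229/1204 = 1.2253225 × 10^-4
  → Var(ȳ_str) = 3.6030439 × 10^-4.
Var(ȳ_srs) = (1 − 6624/43351)·6.13/6624 = 7.8401882 × 10^-4.
deff = (3.6030439 × 10^-4) / (7.8401882 × 10^-4) = 0.4596.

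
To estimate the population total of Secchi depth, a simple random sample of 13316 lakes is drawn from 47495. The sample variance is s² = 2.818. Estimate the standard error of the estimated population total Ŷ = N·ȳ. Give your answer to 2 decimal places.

586.12

Var(Ŷ) = N²·Var(ȳ) = N²·(1 − n/N)·s²/n.
f = 13316/47495 = 0.28036635; Var(ȳ) = 0.71963365·2.818/13316 = 1.5229255 × 10^-4.
Var(Ŷ) = 47495² · (1.5229255 × 10^-4) = 343537.73.
SE(Ŷ) = √(343537.73) = 586.12.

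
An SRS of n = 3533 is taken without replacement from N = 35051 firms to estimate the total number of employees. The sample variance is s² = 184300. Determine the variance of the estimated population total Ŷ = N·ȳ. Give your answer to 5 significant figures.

Var(Ŷ) = N²·Var(ȳ) = N²·(1 − n/N)·s²/n.
f = 3533/35051 = 0.10079598; Var(ȳ) = 0.89920402·184300/3533 = 46.907246.
Var(Ŷ) = 35051² · 46.907246 = 5.7628957 × 10^10.

5.7629 × 10^10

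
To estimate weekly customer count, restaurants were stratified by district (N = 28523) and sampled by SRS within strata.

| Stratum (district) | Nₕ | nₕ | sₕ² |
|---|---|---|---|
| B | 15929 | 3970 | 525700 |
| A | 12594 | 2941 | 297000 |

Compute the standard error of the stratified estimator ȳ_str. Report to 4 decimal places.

Var(ȳ_str) = Σₕ Wₕ²(1 − fₕ)sₕ²/nₕ with Wₕ = Nₕ/N, N = 28523.
B: Wₕ = 0.55846159; term = 0.55846159²·(1 − 0.24923096)·525700/3970 = 31.005622.
A: Wₕ = 0.44153841; term = 0.44153841²·(1 − 0.23352390)·297000/2941 = 15.09027.
Sum = 46.095892.
SE = √(46.095892) = 6.7894.

6.7894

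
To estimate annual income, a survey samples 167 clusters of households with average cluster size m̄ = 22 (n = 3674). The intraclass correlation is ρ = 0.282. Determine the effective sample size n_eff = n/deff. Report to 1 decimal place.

530.8

deff = 1 + (22 − 1)·0.282 = 1 + 5.922 = 6.922.
n_eff = 3674 / 6.922 = 530.8.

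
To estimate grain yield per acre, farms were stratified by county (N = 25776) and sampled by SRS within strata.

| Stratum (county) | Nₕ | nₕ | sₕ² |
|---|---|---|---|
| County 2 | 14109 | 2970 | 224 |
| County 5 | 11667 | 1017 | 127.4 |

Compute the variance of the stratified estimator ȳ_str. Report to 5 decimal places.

Var(ȳ_str) = Σₕ Wₕ²(1 − fₕ)sₕ²/nₕ with Wₕ = Nₕ/N, N = 25776.
County 2: Wₕ = 0.54736965; term = 0.54736965²·(1 − 0.21050393)·224/2970 = 0.017840333.
County 5: Wₕ = 0.45263035; term = 0.45263035²·(1 − 0.08716894)·127.4/1017 = 0.023427516.
Sum = 0.041267849.

0.04127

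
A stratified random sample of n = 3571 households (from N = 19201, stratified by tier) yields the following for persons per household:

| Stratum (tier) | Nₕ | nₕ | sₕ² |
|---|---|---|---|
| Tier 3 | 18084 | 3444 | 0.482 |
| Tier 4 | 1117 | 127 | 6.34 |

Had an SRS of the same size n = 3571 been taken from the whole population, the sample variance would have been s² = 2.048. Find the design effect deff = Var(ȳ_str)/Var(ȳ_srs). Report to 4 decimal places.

0.5360

Var(ȳ_str) = Σ Wₕ²(1−fₕ)sₕ²/nₕ with Wₕ = Nₕ/19201:
  Tier 3: (18084/19201)²·(1−3444/18084)·0.482/3444 = 1.0050132 × 10^-4
  Tier 4: (1117/19201)²·(1−127/1117)·6.34/127 = 1.4973599 × 10^-4
  → Var(ȳ_str) = 2.5023731 × 10^-4.
Var(ȳ_srs) = (1 − 3571/19201)·2.048/3571 = 4.6684771 × 10^-4.
deff = (2.5023731 × 10^-4) / (4.6684771 × 10^-4) = 0.5360.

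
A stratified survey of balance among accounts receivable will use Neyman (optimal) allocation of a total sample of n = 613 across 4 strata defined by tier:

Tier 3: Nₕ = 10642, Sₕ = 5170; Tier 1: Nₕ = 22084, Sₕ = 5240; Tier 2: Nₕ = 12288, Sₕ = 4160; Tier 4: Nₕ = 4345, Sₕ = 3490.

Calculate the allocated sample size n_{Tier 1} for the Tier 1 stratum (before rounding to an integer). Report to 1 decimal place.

299.3

Neyman allocation: nₕ = n·NₕSₕ / Σⱼ NⱼSⱼ.
Σ NⱼSⱼ = 10642·5170 + 22084·5240 + 12288·4160 + 4345·3490 = 2.3702143 × 10^8.
n_{Tier 1} = 613·22084·5240 / (2.3702143 × 10^8) = 299.3.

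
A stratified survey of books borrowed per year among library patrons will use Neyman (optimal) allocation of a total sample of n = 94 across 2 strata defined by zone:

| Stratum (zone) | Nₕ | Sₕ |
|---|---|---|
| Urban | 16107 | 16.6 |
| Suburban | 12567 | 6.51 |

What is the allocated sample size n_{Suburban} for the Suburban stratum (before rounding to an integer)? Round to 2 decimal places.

22.02

Neyman allocation: nₕ = n·NₕSₕ / Σⱼ NⱼSⱼ.
Σ NⱼSⱼ = 16107·16.6 + 12567·6.51 = 349187.37.
n_{Suburban} = 94·12567·6.51 / 349187.37 = 22.02.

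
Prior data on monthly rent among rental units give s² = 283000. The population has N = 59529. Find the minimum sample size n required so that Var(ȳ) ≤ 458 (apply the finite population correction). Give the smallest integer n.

Without fpc, n₀ = s²/D = 283000/458 = 617.9039.
With fpc, (1 − n/N)·s²/n ≤ D requires n ≥ n₀/(1 + n₀/N) = 617.9039/(1 + 617.9039/59529) = 611.5560.
Rounding up, n = 612.

612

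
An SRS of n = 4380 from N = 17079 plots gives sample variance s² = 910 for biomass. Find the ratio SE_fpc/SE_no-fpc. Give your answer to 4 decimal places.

0.8623

f = n/N = 4380/17079 = 0.25645530.
SE_no-fpc = √(s²/n) = 0.45580978; SE_fpc = √((1−f)s²/n) = 0.39304039.
Ratio = √(1−f) = 0.86229038.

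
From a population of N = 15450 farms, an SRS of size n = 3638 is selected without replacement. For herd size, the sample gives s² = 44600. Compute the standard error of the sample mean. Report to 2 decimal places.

Under SRS without replacement, Var(ȳ) = (1 − f)·s²/n with f = n/N = 3638/15450 = 0.23546926.
Var(ȳ) = (1 − 0.23546926)·44600/3638 = 0.76453074·12.259483 = 9.3727518.
SE(ȳ) = √(9.3727518) = 3.06.

3.06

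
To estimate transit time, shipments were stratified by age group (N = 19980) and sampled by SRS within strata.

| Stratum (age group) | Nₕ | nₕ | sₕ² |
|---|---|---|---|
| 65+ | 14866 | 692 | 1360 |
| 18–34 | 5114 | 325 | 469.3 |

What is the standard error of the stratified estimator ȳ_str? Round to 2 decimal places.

1.06

Var(ȳ_str) = Σₕ Wₕ²(1 − fₕ)sₕ²/nₕ with Wₕ = Nₕ/N, N = 19980.
65+: Wₕ = 0.74404404; term = 0.74404404²·(1 − 0.04654917)·1360/692 = 1.0373574.
18–34: Wₕ = 0.25595596; term = 0.25595596²·(1 − 0.06355104)·469.3/325 = 0.088589405.
Sum = 1.1259468.
SE = √(1.1259468) = 1.06.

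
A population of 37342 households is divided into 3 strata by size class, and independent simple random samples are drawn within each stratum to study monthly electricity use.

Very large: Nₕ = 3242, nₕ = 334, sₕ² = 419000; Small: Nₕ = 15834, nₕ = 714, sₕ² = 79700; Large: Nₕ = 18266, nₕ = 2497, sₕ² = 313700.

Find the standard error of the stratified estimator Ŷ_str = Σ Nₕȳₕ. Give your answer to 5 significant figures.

Var(Ŷ_str) = Σₕ Nₕ²(1 − fₕ)sₕ²/nₕ.
Very large: 3242²·(1 − 334/3242)·419000/334 = 1.182701 × 10^10.
Small: 15834²·(1 − 714/15834)·79700/714 = 2.6724066 × 10^10.
Large: 18266²·(1 − 2497/18266)·313700/2497 = 3.618625 × 10^10.
Sum = 7.4737326 × 10^10.
SE = √(7.4737326 × 10^10) = 273380.

273380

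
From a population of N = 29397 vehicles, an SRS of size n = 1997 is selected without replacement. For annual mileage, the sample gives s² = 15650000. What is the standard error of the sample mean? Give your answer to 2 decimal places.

Under SRS without replacement, Var(ȳ) = (1 − f)·s²/n with f = n/N = 1997/29397 = 0.06793210.
Var(ȳ) = (1 − 0.06793210)·15650000/1997 = 0.93206790·7836.7551 = 7304.3879.
SE(ȳ) = √(7304.3879) = 85.47.

85.47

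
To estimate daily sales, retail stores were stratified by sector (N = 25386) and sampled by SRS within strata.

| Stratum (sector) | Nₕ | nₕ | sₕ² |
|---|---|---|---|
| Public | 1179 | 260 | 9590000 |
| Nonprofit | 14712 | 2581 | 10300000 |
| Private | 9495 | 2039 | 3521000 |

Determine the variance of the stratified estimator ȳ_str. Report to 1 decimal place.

Var(ȳ_str) = Σₕ Wₕ²(1 − fₕ)sₕ²/nₕ with Wₕ = Nₕ/N, N = 25386.
Public: Wₕ = 0.04644292; term = 0.04644292²·(1 − 0.22052587)·9590000/260 = 62.013469.
Nonprofit: Wₕ = 0.57953203; term = 0.57953203²·(1 − 0.17543502)·10300000/2581 = 1105.1697.
Private: Wₕ = 0.37402505; term = 0.37402505²·(1 − 0.21474460)·3521000/2039 = 189.69729.
Sum = 1356.8805.

1356.9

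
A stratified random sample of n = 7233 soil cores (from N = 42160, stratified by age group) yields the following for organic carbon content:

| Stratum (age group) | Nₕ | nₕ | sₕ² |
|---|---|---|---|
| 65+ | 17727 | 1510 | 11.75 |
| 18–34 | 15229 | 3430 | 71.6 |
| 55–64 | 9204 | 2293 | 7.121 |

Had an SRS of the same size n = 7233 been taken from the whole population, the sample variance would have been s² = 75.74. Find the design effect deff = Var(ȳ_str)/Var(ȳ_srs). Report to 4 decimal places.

0.4011

Var(ȳ_str) = Σ Wₕ²(1−fₕ)sₕ²/nₕ with Wₕ = Nₕ/42160:
  65+: (17727/42160)²·(1−1510/17727)·11.75/1510 = 0.0012585355
  18–34: (15229/42160)²·(1−3430/15229)·71.6/3430 = 0.0021102518
  55–64: (9204/42160)²·(1−2293/9204)·7.121/2293 = 1.1113561 × 10^-4
  → Var(ȳ_str) = 0.0034799229.
Var(ȳ_srs) = (1 − 7233/42160)·75.74/7233 = 0.0086749607.
deff = 0.0034799229 / 0.0086749607 = 0.4011.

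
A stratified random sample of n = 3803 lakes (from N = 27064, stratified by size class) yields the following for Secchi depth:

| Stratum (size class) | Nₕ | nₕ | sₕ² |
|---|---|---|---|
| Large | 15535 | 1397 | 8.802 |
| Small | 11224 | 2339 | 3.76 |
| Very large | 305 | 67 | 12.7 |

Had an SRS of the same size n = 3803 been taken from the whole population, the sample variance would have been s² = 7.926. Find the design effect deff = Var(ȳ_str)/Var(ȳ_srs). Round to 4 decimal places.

1.1874

Var(ȳ_str) = Σ Wₕ²(1−fₕ)sₕ²/nₕ with Wₕ = Nₕ/27064:
  Large: (15535/27064)²·(1−1397/15535)·8.802/1397 = 0.001889297
  Small: (11224/27064)²·(1−2339/11224)·3.76/2339 = 2.1886622 × 10^-4
  Very large: (305/27064)²·(1−67/305)·12.7/67 = 1.8785456 × 10^-5
  → Var(ȳ_str) = 0.0021269487.
Var(ȳ_srs) = (1 − 3803/27064)·7.926/3803 = 0.0017912827.
deff = 0.0021269487 / 0.0017912827 = 1.1874.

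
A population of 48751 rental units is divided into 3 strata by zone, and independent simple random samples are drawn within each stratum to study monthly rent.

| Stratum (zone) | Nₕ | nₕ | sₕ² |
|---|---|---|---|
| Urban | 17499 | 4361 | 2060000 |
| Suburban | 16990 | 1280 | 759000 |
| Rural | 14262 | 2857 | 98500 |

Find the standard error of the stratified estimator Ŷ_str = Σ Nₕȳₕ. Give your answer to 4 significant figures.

522000

Var(Ŷ_str) = Σₕ Nₕ²(1 − fₕ)sₕ²/nₕ.
Urban: 17499²·(1 − 4361/17499)·2060000/4361 = 1.0859845 × 10^11.
Suburban: 16990²·(1 − 1280/16990)·759000/1280 = 1.5827101 × 10^11.
Rural: 14262²·(1 − 2857/14262)·98500/2857 = 5.6079187 × 10^9.
Sum = 2.7247738 × 10^11.
SE = √(2.7247738 × 10^11) = 522000.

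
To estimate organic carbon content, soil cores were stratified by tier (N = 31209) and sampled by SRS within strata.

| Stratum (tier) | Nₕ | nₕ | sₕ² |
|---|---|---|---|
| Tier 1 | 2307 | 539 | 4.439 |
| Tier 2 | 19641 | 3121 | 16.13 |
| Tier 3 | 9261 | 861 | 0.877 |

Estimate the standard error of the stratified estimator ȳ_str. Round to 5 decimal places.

0.04287

Var(ȳ_str) = Σₕ Wₕ²(1 − fₕ)sₕ²/nₕ with Wₕ = Nₕ/N, N = 31209.
Tier 1: Wₕ = 0.07392098; term = 0.07392098²·(1 − 0.23363676)·4.439/539 = 3.4487882 × 10^-5.
Tier 2: Wₕ = 0.62933769; term = 0.62933769²·(1 − 0.15890230)·16.13/3121 = 0.0017216883.
Tier 3: Wₕ = 0.29674132; term = 0.29674132²·(1 − 0.09297052)·0.877/861 = 8.1353062 × 10^-5.
Sum = 0.0018375292.
SE = √(0.0018375292) = 0.04287.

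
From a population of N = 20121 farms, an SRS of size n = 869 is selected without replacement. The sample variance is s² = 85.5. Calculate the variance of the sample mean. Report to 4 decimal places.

Under SRS without replacement, Var(ȳ) = (1 − f)·s²/n with f = n/N = 869/20121 = 0.04318871.
Var(ȳ) = (1 − 0.04318871)·85.5/869 = 0.95681129·0.098388953 = 0.094139661.

0.0941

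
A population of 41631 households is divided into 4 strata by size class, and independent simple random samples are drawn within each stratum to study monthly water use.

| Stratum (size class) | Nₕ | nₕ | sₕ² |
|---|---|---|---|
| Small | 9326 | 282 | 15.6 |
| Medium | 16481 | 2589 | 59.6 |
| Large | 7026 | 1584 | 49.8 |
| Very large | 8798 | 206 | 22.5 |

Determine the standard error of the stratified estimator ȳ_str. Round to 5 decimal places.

0.10579

Var(ȳ_str) = Σₕ Wₕ²(1 − fₕ)sₕ²/nₕ with Wₕ = Nₕ/N, N = 41631.
Small: Wₕ = 0.22401576; term = 0.22401576²·(1 − 0.03023804)·15.6/282 = 0.0026921408.
Medium: Wₕ = 0.39588288; term = 0.39588288²·(1 − 0.15708998)·59.6/2589 = 0.0030410871.
Large: Wₕ = 0.16876847; term = 0.16876847²·(1 − 0.22544833)·49.8/1584 = 6.9359693 × 10^-4.
Very large: Wₕ = 0.21133290; term = 0.21133290²·(1 − 0.02341441)·22.5/206 = 0.0047638693.
Sum = 0.011190694.
SE = √(0.011190694) = 0.10579.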